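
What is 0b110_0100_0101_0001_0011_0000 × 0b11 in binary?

0b1001011001111001110010000

Multiply each base-2 digit by 3, carrying:
  0×3 = 0 → write 0
  0×3 = 0 → write 0
  0×3 = 0 → write 0
  0×3 = 0 → write 0
  1×3 = 3 → write 1 carry 1
  1×3+1 = 4 → write 0 carry 2
  0×3+2 = 2 → write 0 carry 1
  0×3+1 = 1 → write 1
  1×3 = 3 → write 1 carry 1
  0×3+1 = 1 → write 1
  0×3 = 0 → write 0
  0×3 = 0 → write 0
  1×3 = 3 → write 1 carry 1
  0×3+1 = 1 → write 1
  1×3 = 3 → write 1 carry 1
  0×3+1 = 1 → write 1
  0×3 = 0 → write 0
  0×3 = 0 → write 0
  1×3 = 3 → write 1 carry 1
  0×3+1 = 1 → write 1
  0×3 = 0 → write 0
  1×3 = 3 → write 1 carry 1
  1×3+1 = 4 → write 0 carry 2
  remaining carry: 10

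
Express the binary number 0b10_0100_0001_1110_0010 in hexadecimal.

Group the bits into nibbles: 0010 0100 0001 1110 0010 → 241E2.

0x241E2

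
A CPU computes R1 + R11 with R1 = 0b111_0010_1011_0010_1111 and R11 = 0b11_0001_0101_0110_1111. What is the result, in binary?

0b10100100000010011110

Add column by column in base 2, right to left:
  1+1 = 0 carry 1
  1+1+1 = 1 carry 1
  1+1+1 = 1 carry 1
  1+1+1 = 1 carry 1
  0+0+1 = 1
  1+1 = 0 carry 1
  0+1+1 = 0 carry 1
  0+0+1 = 1
  1+1 = 0 carry 1
  1+0+1 = 0 carry 1
  0+1+1 = 0 carry 1
  1+0+1 = 0 carry 1
  0+1+1 = 0 carry 1
  1+0+1 = 0 carry 1
  0+0+1 = 1
  0+0 = 0
  1+1 = 0 carry 1
  1+1+1 = 1 carry 1
  1+0+1 = 0 carry 1
  final carry 1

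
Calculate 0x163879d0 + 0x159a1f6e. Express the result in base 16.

0x2bd2993e

Add column by column in base 16, right to left:
  0+e = e
  d+6 = 3 carry 1
  9+f+1 = 9 carry 1
  7+1+1 = 9
  8+a = 2 carry 1
  3+9+1 = d
  6+5 = b
  1+1 = 2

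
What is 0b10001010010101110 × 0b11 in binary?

0b110011111000001010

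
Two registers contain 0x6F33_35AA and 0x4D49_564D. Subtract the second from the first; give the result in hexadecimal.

Subtract column by column in base 16:
  A-D → D (borrow)
  A-4-1 → 5
  5-6 → F (borrow)
  3-5-1 → D (borrow)
  3-9-1 → 9 (borrow)
  3-4-1 → E (borrow)
  F-D-1 → 1
  6-4 → 2

0x21E9DF5D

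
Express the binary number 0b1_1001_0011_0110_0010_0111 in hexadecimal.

Group the bits into nibbles: 0001 1001 0011 0110 0010 0111 → 193627.

0x193627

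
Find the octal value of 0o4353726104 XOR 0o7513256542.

0o3640570446

XOR each oct digit independently (no carries):
  4^7=3, 3^5=6, 5^1=4, 3^3=0, 7^2=5, 2^5=7, 6^6=0, 1^5=4, 0^4=4, 4^2=6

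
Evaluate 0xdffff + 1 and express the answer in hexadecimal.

0xe0000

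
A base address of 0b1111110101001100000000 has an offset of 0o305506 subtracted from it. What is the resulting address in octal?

0b1111110101001100000000 = 0o17651400 in octal.
Subtract column by column in base 8:
  0-6 → 2 (borrow)
  0-0-1 → 7 (borrow)
  4-5-1 → 6 (borrow)
  1-5-1 → 3 (borrow)
  5-0-1 → 4
  6-3 → 3
  7-0 → 7
  1-0 → 1

0o17343672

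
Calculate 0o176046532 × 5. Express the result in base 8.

Multiply each base-8 digit by 5, carrying:
  2×5 = 10 → write 2 carry 1
  3×5+1 = 16 → write 0 carry 2
  5×5+2 = 27 → write 3 carry 3
  6×5+3 = 33 → write 1 carry 4
  4×5+4 = 24 → write 0 carry 3
  0×5+3 = 3 → write 3
  6×5 = 30 → write 6 carry 3
  7×5+3 = 38 → write 6 carry 4
  1×5+4 = 9 → write 1 carry 1
  remaining carry: 1

0o1166301302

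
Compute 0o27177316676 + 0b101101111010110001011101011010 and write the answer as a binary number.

0b11100111111010001011010100011000

0o27177316676 = 0b10111001111111011001110110111110 in binary.
Add column by column in base 2, right to left:
  0+0 = 0
  1+1 = 0 carry 1
  1+0+1 = 0 carry 1
  1+1+1 = 1 carry 1
  1+1+1 = 1 carry 1
  1+0+1 = 0 carry 1
  0+1+1 = 0 carry 1
  1+0+1 = 0 carry 1
  1+1+1 = 1 carry 1
  0+1+1 = 0 carry 1
  1+1+1 = 1 carry 1
  1+0+1 = 0 carry 1
  1+1+1 = 1 carry 1
  0+0+1 = 1
  0+0 = 0
  1+0 = 1
  1+1 = 0 carry 1
  0+1+1 = 0 carry 1
  1+0+1 = 0 carry 1
  1+1+1 = 1 carry 1
  1+0+1 = 0 carry 1
  1+1+1 = 1 carry 1
  1+1+1 = 1 carry 1
  1+1+1 = 1 carry 1
  1+1+1 = 1 carry 1
  0+0+1 = 1
  0+1 = 1
  1+1 = 0 carry 1
  1+0+1 = 0 carry 1
  1+1+1 = 1 carry 1
  0+0+1 = 1
  1+0 = 1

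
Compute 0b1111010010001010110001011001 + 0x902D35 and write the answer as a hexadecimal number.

0xFD8D98E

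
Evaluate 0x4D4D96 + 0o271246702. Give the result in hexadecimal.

0x3329B58

0o271246702 = 0x2E54DC2 in hexadecimal.
Add column by column in base 16, right to left:
  6+2 = 8
  9+C = 5 carry 1
  D+D+1 = B carry 1
  4+4+1 = 9
  D+5 = 2 carry 1
  4+E+1 = 3 carry 1
  0+2+1 = 3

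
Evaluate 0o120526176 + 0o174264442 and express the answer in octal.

0o315012640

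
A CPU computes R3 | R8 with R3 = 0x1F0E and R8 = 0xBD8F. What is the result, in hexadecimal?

0xBF8F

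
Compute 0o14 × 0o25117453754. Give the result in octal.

0o375673017420

Multiply each base-8 digit by 12, carrying:
  4×12 = 48 → write 0 carry 6
  5×12+6 = 66 → write 2 carry 8
  7×12+8 = 92 → write 4 carry 11
  3×12+11 = 47 → write 7 carry 5
  5×12+5 = 65 → write 1 carry 8
  4×12+8 = 56 → write 0 carry 7
  7×12+7 = 91 → write 3 carry 11
  1×12+11 = 23 → write 7 carry 2
  1×12+2 = 14 → write 6 carry 1
  5×12+1 = 61 → write 5 carry 7
  2×12+7 = 31 → write 7 carry 3
  remaining carry: 3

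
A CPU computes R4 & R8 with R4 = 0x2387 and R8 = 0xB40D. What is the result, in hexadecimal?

AND each hex digit independently (no carries):
  2&B=2, 3&4=0, 8&0=0, 7&D=5

0x2005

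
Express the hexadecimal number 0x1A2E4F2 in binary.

Expand each hex digit to 4 bits: 1=0001 A=1010 2=0010 E=1110 4=0100 F=1111 2=0010.

0b1101000101110010011110010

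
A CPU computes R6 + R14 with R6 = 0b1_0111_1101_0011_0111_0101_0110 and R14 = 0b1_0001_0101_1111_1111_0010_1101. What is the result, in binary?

0b10100100110011011010000011

Add column by column in base 2, right to left:
  0+1 = 1
  1+0 = 1
  1+1 = 0 carry 1
  0+1+1 = 0 carry 1
  1+0+1 = 0 carry 1
  0+1+1 = 0 carry 1
  1+0+1 = 0 carry 1
  0+0+1 = 1
  1+1 = 0 carry 1
  1+1+1 = 1 carry 1
  1+1+1 = 1 carry 1
  0+1+1 = 0 carry 1
  1+1+1 = 1 carry 1
  1+1+1 = 1 carry 1
  0+1+1 = 0 carry 1
  0+1+1 = 0 carry 1
  1+1+1 = 1 carry 1
  0+0+1 = 1
  1+1 = 0 carry 1
  1+0+1 = 0 carry 1
  1+1+1 = 1 carry 1
  1+0+1 = 0 carry 1
  1+0+1 = 0 carry 1
  0+0+1 = 1
  1+1 = 0 carry 1
  final carry 1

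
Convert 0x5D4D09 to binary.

Expand each hex digit to 4 bits: 5=0101 D=1101 4=0100 D=1101 0=0000 9=1001.

0b10111010100110100001001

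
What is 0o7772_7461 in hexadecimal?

Each octal digit is 3 bits: 7=111 7=111 7=111 2=010 7=111 4=100 6=110 1=001.
Group the bits into nibbles: 1111 1111 1010 1111 0011 0001 → FFAF31.

0xFFAF31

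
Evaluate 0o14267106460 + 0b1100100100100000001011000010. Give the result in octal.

0b1100100100100000001011000010 = 0o1444401302 in octal.
Add column by column in base 8, right to left:
  0+2 = 2
  6+0 = 6
  4+3 = 7
  6+1 = 7
  0+0 = 0
  1+4 = 5
  7+4 = 3 carry 1
  6+4+1 = 3 carry 1
  2+4+1 = 7
  4+1 = 5
  1+0 = 1

0o15733507762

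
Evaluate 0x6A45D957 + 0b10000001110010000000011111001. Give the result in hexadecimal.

0b10000001110010000000011111001 = 0x103900F9 in hexadecimal.
Add column by column in base 16, right to left:
  7+9 = 0 carry 1
  5+F+1 = 5 carry 1
  9+0+1 = A
  D+0 = D
  5+9 = E
  4+3 = 7
  A+0 = A
  6+1 = 7

0x7A7EDA50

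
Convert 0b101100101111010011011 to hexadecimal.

0x165E9B

Group the bits into nibbles: 0001 0110 0101 1110 1001 1011 → 165E9B.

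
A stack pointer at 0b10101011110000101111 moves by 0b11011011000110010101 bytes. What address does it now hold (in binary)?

0b110000110110111000100

Add column by column in base 2, right to left:
  1+1 = 0 carry 1
  1+0+1 = 0 carry 1
  1+1+1 = 1 carry 1
  1+0+1 = 0 carry 1
  0+1+1 = 0 carry 1
  1+0+1 = 0 carry 1
  0+0+1 = 1
  0+1 = 1
  0+1 = 1
  0+0 = 0
  1+0 = 1
  1+0 = 1
  1+1 = 0 carry 1
  1+1+1 = 1 carry 1
  0+0+1 = 1
  1+1 = 0 carry 1
  0+1+1 = 0 carry 1
  1+0+1 = 0 carry 1
  0+1+1 = 0 carry 1
  1+1+1 = 1 carry 1
  final carry 1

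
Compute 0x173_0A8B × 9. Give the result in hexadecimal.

Multiply each base-16 digit by 9, carrying:
  B×9 = 99 → write 3 carry 6
  8×9+6 = 78 → write E carry 4
  A×9+4 = 94 → write E carry 5
  0×9+5 = 5 → write 5
  3×9 = 27 → write B carry 1
  7×9+1 = 64 → write 0 carry 4
  1×9+4 = 13 → write D

0xD0B5EE3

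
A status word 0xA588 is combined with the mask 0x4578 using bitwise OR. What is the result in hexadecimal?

0xE5F8

OR each hex digit independently (no carries):
  A|4=E, 5|5=5, 8|7=F, 8|8=8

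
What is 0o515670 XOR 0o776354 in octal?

0o263524

XOR each oct digit independently (no carries):
  5^7=2, 1^7=6, 5^6=3, 6^3=5, 7^5=2, 0^4=4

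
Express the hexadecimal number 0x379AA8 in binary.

0b1101111001101010101000

Expand each hex digit to 4 bits: 3=0011 7=0111 9=1001 A=1010 A=1010 8=1000.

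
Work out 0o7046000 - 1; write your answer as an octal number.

0o7045777

The trailing 3 digits are 0, so subtracting 1 borrows through: they become 7 and the next digit up decrements.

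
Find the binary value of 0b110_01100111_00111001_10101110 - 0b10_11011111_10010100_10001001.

0b11100001111010010100100101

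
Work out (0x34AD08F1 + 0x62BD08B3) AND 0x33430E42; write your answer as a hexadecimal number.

0x13420000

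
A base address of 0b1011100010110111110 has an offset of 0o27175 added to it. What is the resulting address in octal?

0b1011100010110111110 = 0o1342676 in octal.
Add column by column in base 8, right to left:
  6+5 = 3 carry 1
  7+7+1 = 7 carry 1
  6+1+1 = 0 carry 1
  2+7+1 = 2 carry 1
  4+2+1 = 7
  3+0 = 3
  1+0 = 1

0o1372073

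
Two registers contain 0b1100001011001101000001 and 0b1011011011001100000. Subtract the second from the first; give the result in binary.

0b1010101111110011100001

Subtract column by column in base 2:
  1-0 → 1
  0-0 → 0
  0-0 → 0
  0-0 → 0
  0-0 → 0
  0-1 → 1 (borrow)
  1-1-1 → 1 (borrow)
  0-0-1 → 1 (borrow)
  1-0-1 → 0
  1-1 → 0
  0-1 → 1 (borrow)
  0-0-1 → 1 (borrow)
  1-1-1 → 1 (borrow)
  1-1-1 → 1 (borrow)
  0-0-1 → 1 (borrow)
  1-1-1 → 1 (borrow)
  0-1-1 → 0 (borrow)
  0-0-1 → 1 (borrow)
  0-1-1 → 0 (borrow)
  0-0-1 → 1 (borrow)
  1-0-1 → 0
  1-0 → 1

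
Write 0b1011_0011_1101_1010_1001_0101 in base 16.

0xB3DA95

Group the bits into nibbles: 1011 0011 1101 1010 1001 0101 → B3DA95.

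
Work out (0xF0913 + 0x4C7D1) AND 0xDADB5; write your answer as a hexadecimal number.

0x180A4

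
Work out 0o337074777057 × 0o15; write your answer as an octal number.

0o5524430764143

Multiply each base-8 digit by 13, carrying:
  7×13 = 91 → write 3 carry 11
  5×13+11 = 76 → write 4 carry 9
  0×13+9 = 9 → write 1 carry 1
  7×13+1 = 92 → write 4 carry 11
  7×13+11 = 102 → write 6 carry 12
  7×13+12 = 103 → write 7 carry 12
  4×13+12 = 64 → write 0 carry 8
  7×13+8 = 99 → write 3 carry 12
  0×13+12 = 12 → write 4 carry 1
  7×13+1 = 92 → write 4 carry 11
  3×13+11 = 50 → write 2 carry 6
  3×13+6 = 45 → write 5 carry 5
  remaining carry: 5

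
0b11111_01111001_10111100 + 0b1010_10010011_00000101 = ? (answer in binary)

Add column by column in base 2, right to left:
  0+1 = 1
  0+0 = 0
  1+1 = 0 carry 1
  1+0+1 = 0 carry 1
  1+0+1 = 0 carry 1
  1+0+1 = 0 carry 1
  0+0+1 = 1
  1+0 = 1
  1+1 = 0 carry 1
  0+1+1 = 0 carry 1
  0+0+1 = 1
  1+0 = 1
  1+1 = 0 carry 1
  1+0+1 = 0 carry 1
  1+0+1 = 0 carry 1
  0+1+1 = 0 carry 1
  1+0+1 = 0 carry 1
  1+1+1 = 1 carry 1
  1+0+1 = 0 carry 1
  1+1+1 = 1 carry 1
  1+0+1 = 0 carry 1
  final carry 1

0b1010100000110011000001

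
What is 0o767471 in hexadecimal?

Each octal digit is 3 bits: 7=111 6=110 7=111 4=100 7=111 1=001.
Group the bits into nibbles: 0011 1110 1111 0011 1001 → 3ef39.

0x3ef39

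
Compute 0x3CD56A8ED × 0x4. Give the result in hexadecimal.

Multiply each base-16 digit by 4, carrying:
  D×4 = 52 → write 4 carry 3
  E×4+3 = 59 → write B carry 3
  8×4+3 = 35 → write 3 carry 2
  A×4+2 = 42 → write A carry 2
  6×4+2 = 26 → write A carry 1
  5×4+1 = 21 → write 5 carry 1
  D×4+1 = 53 → write 5 carry 3
  C×4+3 = 51 → write 3 carry 3
  3×4+3 = 15 → write F

0xF355AA3B4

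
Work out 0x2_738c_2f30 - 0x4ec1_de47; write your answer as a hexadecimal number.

0x224ca50e9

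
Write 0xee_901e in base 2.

0b111011101001000000011110

Expand each hex digit to 4 bits: e=1110 e=1110 9=1001 0=0000 1=0001 e=1110.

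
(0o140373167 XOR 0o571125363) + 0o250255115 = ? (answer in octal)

First 0o140373167 XOR 0o571125363 = 0o431256204.
Add column by column in base 8, right to left:
  4+5 = 1 carry 1
  0+1+1 = 2
  2+1 = 3
  6+5 = 3 carry 1
  5+5+1 = 3 carry 1
  2+2+1 = 5
  1+0 = 1
  3+5 = 0 carry 1
  4+2+1 = 7

0o701533321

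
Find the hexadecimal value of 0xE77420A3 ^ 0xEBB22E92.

0x0CC60E31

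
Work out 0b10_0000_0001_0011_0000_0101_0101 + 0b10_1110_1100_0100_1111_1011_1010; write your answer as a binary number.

0b100111011011000000000001111

Add column by column in base 2, right to left:
  1+0 = 1
  0+1 = 1
  1+0 = 1
  0+1 = 1
  1+1 = 0 carry 1
  0+1+1 = 0 carry 1
  1+0+1 = 0 carry 1
  0+1+1 = 0 carry 1
  0+1+1 = 0 carry 1
  0+1+1 = 0 carry 1
  0+1+1 = 0 carry 1
  0+1+1 = 0 carry 1
  1+0+1 = 0 carry 1
  1+0+1 = 0 carry 1
  0+1+1 = 0 carry 1
  0+0+1 = 1
  1+0 = 1
  0+0 = 0
  0+1 = 1
  0+1 = 1
  0+0 = 0
  0+1 = 1
  0+1 = 1
  0+1 = 1
  0+0 = 0
  1+1 = 0 carry 1
  final carry 1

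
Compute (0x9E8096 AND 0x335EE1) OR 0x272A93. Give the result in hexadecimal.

0x9E8096 AND 0x335EE1 = 0x120080.
Then OR with 0x272A93.

0x372A93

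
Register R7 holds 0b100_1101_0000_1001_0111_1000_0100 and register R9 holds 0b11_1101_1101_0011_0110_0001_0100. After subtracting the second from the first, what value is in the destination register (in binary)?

0b111100110110000101110000

Subtract column by column in base 2:
  0-0 → 0
  0-0 → 0
  1-1 → 0
  0-0 → 0
  0-1 → 1 (borrow)
  0-0-1 → 1 (borrow)
  0-0-1 → 1 (borrow)
  1-0-1 → 0
  1-0 → 1
  1-1 → 0
  1-1 → 0
  0-0 → 0
  1-1 → 0
  0-1 → 1 (borrow)
  0-0-1 → 1 (borrow)
  1-0-1 → 0
  0-1 → 1 (borrow)
  0-0-1 → 1 (borrow)
  0-1-1 → 0 (borrow)
  0-1-1 → 0 (borrow)
  1-1-1 → 1 (borrow)
  0-0-1 → 1 (borrow)
  1-1-1 → 1 (borrow)
  1-1-1 → 1 (borrow)
  0-1-1 → 0 (borrow)
  0-1-1 → 0 (borrow)
  1-0-1 → 0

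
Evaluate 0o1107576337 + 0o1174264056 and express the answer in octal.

0o2304062415

Add column by column in base 8, right to left:
  7+6 = 5 carry 1
  3+5+1 = 1 carry 1
  3+0+1 = 4
  6+4 = 2 carry 1
  7+6+1 = 6 carry 1
  5+2+1 = 0 carry 1
  7+4+1 = 4 carry 1
  0+7+1 = 0 carry 1
  1+1+1 = 3
  1+1 = 2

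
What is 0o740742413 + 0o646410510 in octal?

Add column by column in base 8, right to left:
  3+0 = 3
  1+1 = 2
  4+5 = 1 carry 1
  2+0+1 = 3
  4+1 = 5
  7+4 = 3 carry 1
  0+6+1 = 7
  4+4 = 0 carry 1
  7+6+1 = 6 carry 1
  final carry 1

0o1607353123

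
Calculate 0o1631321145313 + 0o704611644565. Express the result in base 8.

0o2536133012100

Add column by column in base 8, right to left:
  3+5 = 0 carry 1
  1+6+1 = 0 carry 1
  3+5+1 = 1 carry 1
  5+4+1 = 2 carry 1
  4+4+1 = 1 carry 1
  1+6+1 = 0 carry 1
  1+1+1 = 3
  2+1 = 3
  3+6 = 1 carry 1
  1+4+1 = 6
  3+0 = 3
  6+7 = 5 carry 1
  1+0+1 = 2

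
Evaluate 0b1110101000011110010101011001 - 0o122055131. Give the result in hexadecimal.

0xD598B00

0b1110101000011110010101011001 = 0xEA1E559 in hexadecimal.
0o122055131 = 0x1485A59 in hexadecimal.
Subtract column by column in base 16:
  9-9 → 0
  5-5 → 0
  5-A → B (borrow)
  E-5-1 → 8
  1-8 → 9 (borrow)
  A-4-1 → 5
  E-1 → D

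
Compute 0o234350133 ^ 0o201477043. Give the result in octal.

XOR each oct digit independently (no carries):
  2^2=0, 3^0=3, 4^1=5, 3^4=7, 5^7=2, 0^7=7, 1^0=1, 3^4=7, 3^3=0

0o035727170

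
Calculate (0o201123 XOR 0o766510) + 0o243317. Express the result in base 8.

First 0o201123 XOR 0o766510 = 0o567433.
Add column by column in base 8, right to left:
  3+7 = 2 carry 1
  3+1+1 = 5
  4+3 = 7
  7+3 = 2 carry 1
  6+4+1 = 3 carry 1
  5+2+1 = 0 carry 1
  final carry 1

0o1032752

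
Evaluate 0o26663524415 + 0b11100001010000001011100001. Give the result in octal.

0o27224725756

0b11100001010000001011100001 = 0o341201341 in octal.
Add column by column in base 8, right to left:
  5+1 = 6
  1+4 = 5
  4+3 = 7
  4+1 = 5
  2+0 = 2
  5+2 = 7
  3+1 = 4
  6+4 = 2 carry 1
  6+3+1 = 2 carry 1
  6+0+1 = 7
  2+0 = 2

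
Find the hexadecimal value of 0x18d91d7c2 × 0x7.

Multiply each base-16 digit by 7, carrying:
  2×7 = 14 → write e
  c×7 = 84 → write 4 carry 5
  7×7+5 = 54 → write 6 carry 3
  d×7+3 = 94 → write e carry 5
  1×7+5 = 12 → write c
  9×7 = 63 → write f carry 3
  d×7+3 = 94 → write e carry 5
  8×7+5 = 61 → write d carry 3
  1×7+3 = 10 → write a

0xadefce64e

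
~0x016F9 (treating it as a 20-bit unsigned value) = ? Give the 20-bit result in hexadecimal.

Each hex digit d becomes F−d:
  0→F, 1→E, 6→9, F→0, 9→6

0xFE906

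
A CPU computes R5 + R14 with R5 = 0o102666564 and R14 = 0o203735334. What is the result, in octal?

Add column by column in base 8, right to left:
  4+4 = 0 carry 1
  6+3+1 = 2 carry 1
  5+3+1 = 1 carry 1
  6+5+1 = 4 carry 1
  6+3+1 = 2 carry 1
  6+7+1 = 6 carry 1
  2+3+1 = 6
  0+0 = 0
  1+2 = 3

0o306624120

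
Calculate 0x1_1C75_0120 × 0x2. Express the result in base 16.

Multiply each base-16 digit by 2, carrying:
  0×2 = 0 → write 0
  2×2 = 4 → write 4
  1×2 = 2 → write 2
  0×2 = 0 → write 0
  5×2 = 10 → write A
  7×2 = 14 → write E
  C×2 = 24 → write 8 carry 1
  1×2+1 = 3 → write 3
  1×2 = 2 → write 2

0x238EA0240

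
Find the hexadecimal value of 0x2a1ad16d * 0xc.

Multiply each base-16 digit by 12, carrying:
  d×12 = 156 → write c carry 9
  6×12+9 = 81 → write 1 carry 5
  1×12+5 = 17 → write 1 carry 1
  d×12+1 = 157 → write d carry 9
  a×12+9 = 129 → write 1 carry 8
  1×12+8 = 20 → write 4 carry 1
  a×12+1 = 121 → write 9 carry 7
  2×12+7 = 31 → write f carry 1
  remaining carry: 1

0x1f941d11c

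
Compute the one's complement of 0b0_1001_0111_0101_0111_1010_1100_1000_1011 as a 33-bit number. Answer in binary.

0b101101000101010000101001101110100

Invert each bit: 010010111010101111010110010001011 → 101101000101010000101001101110100.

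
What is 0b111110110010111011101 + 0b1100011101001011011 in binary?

Add column by column in base 2, right to left:
  1+1 = 0 carry 1
  0+1+1 = 0 carry 1
  1+0+1 = 0 carry 1
  1+1+1 = 1 carry 1
  1+1+1 = 1 carry 1
  0+0+1 = 1
  1+1 = 0 carry 1
  1+0+1 = 0 carry 1
  1+0+1 = 0 carry 1
  0+1+1 = 0 carry 1
  1+0+1 = 0 carry 1
  0+1+1 = 0 carry 1
  0+1+1 = 0 carry 1
  1+1+1 = 1 carry 1
  1+0+1 = 0 carry 1
  0+0+1 = 1
  1+0 = 1
  1+1 = 0 carry 1
  1+1+1 = 1 carry 1
  1+0+1 = 0 carry 1
  1+0+1 = 0 carry 1
  final carry 1

0b1001011010000000111000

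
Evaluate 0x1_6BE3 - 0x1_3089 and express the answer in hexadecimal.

Subtract column by column in base 16:
  3-9 → A (borrow)
  E-8-1 → 5
  B-0 → B
  6-3 → 3
  1-1 → 0

0x3B5A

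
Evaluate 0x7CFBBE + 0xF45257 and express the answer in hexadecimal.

Add column by column in base 16, right to left:
  E+7 = 5 carry 1
  B+5+1 = 1 carry 1
  B+2+1 = E
  F+5 = 4 carry 1
  C+4+1 = 1 carry 1
  7+F+1 = 7 carry 1
  final carry 1

0x1714E15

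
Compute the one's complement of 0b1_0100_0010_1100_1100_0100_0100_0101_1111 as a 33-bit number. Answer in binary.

0b010111101001100111011101110100000

Invert each bit: 101000010110011000100010001011111 → 010111101001100111011101110100000.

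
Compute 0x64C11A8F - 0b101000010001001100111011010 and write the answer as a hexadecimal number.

0x5FB880B5

0b101000010001001100111011010 = 0x50899DA in hexadecimal.
Subtract column by column in base 16:
  F-A → 5
  8-D → B (borrow)
  A-9-1 → 0
  1-9 → 8 (borrow)
  1-8-1 → 8 (borrow)
  C-0-1 → B
  4-5 → F (borrow)
  6-0-1 → 5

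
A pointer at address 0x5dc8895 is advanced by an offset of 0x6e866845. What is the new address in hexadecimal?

Add column by column in base 16, right to left:
  5+5 = a
  9+4 = d
  8+8 = 0 carry 1
  8+6+1 = f
  c+6 = 2 carry 1
  d+8+1 = 6 carry 1
  5+e+1 = 4 carry 1
  0+6+1 = 7

0x7462f0da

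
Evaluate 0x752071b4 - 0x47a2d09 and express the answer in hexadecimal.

Subtract column by column in base 16:
  4-9 → b (borrow)
  b-0-1 → a
  1-d → 4 (borrow)
  7-2-1 → 4
  0-a → 6 (borrow)
  2-7-1 → a (borrow)
  5-4-1 → 0
  7-0 → 7

0x70a644ab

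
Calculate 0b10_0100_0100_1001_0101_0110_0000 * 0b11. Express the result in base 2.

0b110110011011100000000100000

Multiply each base-2 digit by 3, carrying:
  0×3 = 0 → write 0
  0×3 = 0 → write 0
  0×3 = 0 → write 0
  0×3 = 0 → write 0
  0×3 = 0 → write 0
  1×3 = 3 → write 1 carry 1
  1×3+1 = 4 → write 0 carry 2
  0×3+2 = 2 → write 0 carry 1
  1×3+1 = 4 → write 0 carry 2
  0×3+2 = 2 → write 0 carry 1
  1×3+1 = 4 → write 0 carry 2
  0×3+2 = 2 → write 0 carry 1
  1×3+1 = 4 → write 0 carry 2
  0×3+2 = 2 → write 0 carry 1
  0×3+1 = 1 → write 1
  1×3 = 3 → write 1 carry 1
  0×3+1 = 1 → write 1
  0×3 = 0 → write 0
  1×3 = 3 → write 1 carry 1
  0×3+1 = 1 → write 1
  0×3 = 0 → write 0
  0×3 = 0 → write 0
  1×3 = 3 → write 1 carry 1
  0×3+1 = 1 → write 1
  0×3 = 0 → write 0
  1×3 = 3 → write 1 carry 1
  remaining carry: 1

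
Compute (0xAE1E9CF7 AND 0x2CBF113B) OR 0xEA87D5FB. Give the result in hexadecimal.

0xAE1E9CF7 AND 0x2CBF113B = 0x2C1E1033.
Then OR with 0xEA87D5FB.

0xEE9FD5FB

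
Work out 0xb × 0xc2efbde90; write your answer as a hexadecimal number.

0x8604d29030

Multiply each base-16 digit by 11, carrying:
  0×11 = 0 → write 0
  9×11 = 99 → write 3 carry 6
  e×11+6 = 160 → write 0 carry 10
  d×11+10 = 153 → write 9 carry 9
  b×11+9 = 130 → write 2 carry 8
  f×11+8 = 173 → write d carry 10
  e×11+10 = 164 → write 4 carry 10
  2×11+10 = 32 → write 0 carry 2
  c×11+2 = 134 → write 6 carry 8
  remaining carry: 8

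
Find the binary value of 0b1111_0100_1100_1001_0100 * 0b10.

0b111101001100100101000

Multiply each base-2 digit by 2, carrying:
  0×2 = 0 → write 0
  0×2 = 0 → write 0
  1×2 = 2 → write 0 carry 1
  0×2+1 = 1 → write 1
  1×2 = 2 → write 0 carry 1
  0×2+1 = 1 → write 1
  0×2 = 0 → write 0
  1×2 = 2 → write 0 carry 1
  0×2+1 = 1 → write 1
  0×2 = 0 → write 0
  1×2 = 2 → write 0 carry 1
  1×2+1 = 3 → write 1 carry 1
  0×2+1 = 1 → write 1
  0×2 = 0 → write 0
  1×2 = 2 → write 0 carry 1
  0×2+1 = 1 → write 1
  1×2 = 2 → write 0 carry 1
  1×2+1 = 3 → write 1 carry 1
  1×2+1 = 3 → write 1 carry 1
  1×2+1 = 3 → write 1 carry 1
  remaining carry: 1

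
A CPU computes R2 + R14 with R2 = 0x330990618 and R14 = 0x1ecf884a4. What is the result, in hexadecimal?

Add column by column in base 16, right to left:
  8+4 = c
  1+a = b
  6+4 = a
  0+8 = 8
  9+8 = 1 carry 1
  9+f+1 = 9 carry 1
  0+c+1 = d
  3+e = 1 carry 1
  3+1+1 = 5

0x51d918abc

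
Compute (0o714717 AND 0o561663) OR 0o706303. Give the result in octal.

0o706703

0o714717 AND 0o561663 = 0o500603.
Then OR with 0o706303.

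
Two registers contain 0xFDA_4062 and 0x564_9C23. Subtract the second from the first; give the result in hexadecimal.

Subtract column by column in base 16:
  2-3 → F (borrow)
  6-2-1 → 3
  0-C → 4 (borrow)
  4-9-1 → A (borrow)
  A-4-1 → 5
  D-6 → 7
  F-5 → A

0xA75A43F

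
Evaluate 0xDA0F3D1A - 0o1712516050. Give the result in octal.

0o31271120362

0xDA0F3D1A = 0o33203636432 in octal.
Subtract column by column in base 8:
  2-0 → 2
  3-5 → 6 (borrow)
  4-0-1 → 3
  6-6 → 0
  3-1 → 2
  6-5 → 1
  3-2 → 1
  0-1 → 7 (borrow)
  2-7-1 → 2 (borrow)
  3-1-1 → 1
  3-0 → 3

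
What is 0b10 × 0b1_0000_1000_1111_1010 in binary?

0b100001000111110100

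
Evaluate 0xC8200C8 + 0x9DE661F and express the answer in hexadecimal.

Add column by column in base 16, right to left:
  8+F = 7 carry 1
  C+1+1 = E
  0+6 = 6
  0+6 = 6
  2+E = 0 carry 1
  8+D+1 = 6 carry 1
  C+9+1 = 6 carry 1
  final carry 1

0x166066E7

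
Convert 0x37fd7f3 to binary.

0b11011111111101011111110011

Expand each hex digit to 4 bits: 3=0011 7=0111 f=1111 d=1101 7=0111 f=1111 3=0011.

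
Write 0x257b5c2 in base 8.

0o225732702

Expand each hex digit to 4 bits: 2=0010 5=0101 7=0111 b=1011 5=0101 c=1100 2=0010.
Group the bits in threes: 010 010 101 111 011 010 111 000 010 → 225732702.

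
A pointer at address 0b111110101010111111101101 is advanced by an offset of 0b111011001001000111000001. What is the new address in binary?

Add column by column in base 2, right to left:
  1+1 = 0 carry 1
  0+0+1 = 1
  1+0 = 1
  1+0 = 1
  0+0 = 0
  1+0 = 1
  1+1 = 0 carry 1
  1+1+1 = 1 carry 1
  1+1+1 = 1 carry 1
  1+0+1 = 0 carry 1
  1+0+1 = 0 carry 1
  1+0+1 = 0 carry 1
  0+1+1 = 0 carry 1
  1+0+1 = 0 carry 1
  0+0+1 = 1
  1+1 = 0 carry 1
  0+0+1 = 1
  1+0 = 1
  0+1 = 1
  1+1 = 0 carry 1
  1+0+1 = 0 carry 1
  1+1+1 = 1 carry 1
  1+1+1 = 1 carry 1
  1+1+1 = 1 carry 1
  final carry 1

0b1111001110100000110101110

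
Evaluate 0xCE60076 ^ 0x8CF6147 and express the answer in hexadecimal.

XOR each hex digit independently (no carries):
  C^8=4, E^C=2, 6^F=9, 0^6=6, 0^1=1, 7^4=3, 6^7=1

0x4296131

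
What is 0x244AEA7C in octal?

0o4422565174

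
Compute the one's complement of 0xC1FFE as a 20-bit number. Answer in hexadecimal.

Each hex digit d becomes F−d:
  C→3, 1→E, F→0, F→0, E→1

0x3E001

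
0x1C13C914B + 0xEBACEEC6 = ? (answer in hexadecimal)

0x2ACE98011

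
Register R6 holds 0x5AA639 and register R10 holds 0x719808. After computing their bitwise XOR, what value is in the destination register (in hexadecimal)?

0x2B3E31

XOR each hex digit independently (no carries):
  5^7=2, A^1=B, A^9=3, 6^8=E, 3^0=3, 9^8=1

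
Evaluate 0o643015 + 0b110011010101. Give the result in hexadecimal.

0o643015 = 0x3460D in hexadecimal.
0b110011010101 = 0xCD5 in hexadecimal.
Add column by column in base 16, right to left:
  D+5 = 2 carry 1
  0+D+1 = E
  6+C = 2 carry 1
  4+0+1 = 5
  3+0 = 3

0x352E2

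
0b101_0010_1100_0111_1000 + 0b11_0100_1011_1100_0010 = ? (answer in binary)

Add column by column in base 2, right to left:
  0+0 = 0
  0+1 = 1
  0+0 = 0
  1+0 = 1
  1+0 = 1
  1+0 = 1
  1+1 = 0 carry 1
  0+1+1 = 0 carry 1
  0+1+1 = 0 carry 1
  0+1+1 = 0 carry 1
  1+0+1 = 0 carry 1
  1+1+1 = 1 carry 1
  0+0+1 = 1
  1+0 = 1
  0+1 = 1
  0+0 = 0
  1+1 = 0 carry 1
  0+1+1 = 0 carry 1
  1+0+1 = 0 carry 1
  final carry 1

0b10000111100000111010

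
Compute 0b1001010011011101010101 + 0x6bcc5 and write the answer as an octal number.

0o12772032

0b1001010011011101010101 = 0o11233525 in octal.
0x6bcc5 = 0o1536305 in octal.
Add column by column in base 8, right to left:
  5+5 = 2 carry 1
  2+0+1 = 3
  5+3 = 0 carry 1
  3+6+1 = 2 carry 1
  3+3+1 = 7
  2+5 = 7
  1+1 = 2
  1+0 = 1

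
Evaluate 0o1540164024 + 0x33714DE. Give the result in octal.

0x33714DE = 0o315612336 in octal.
Add column by column in base 8, right to left:
  4+6 = 2 carry 1
  2+3+1 = 6
  0+3 = 3
  4+2 = 6
  6+1 = 7
  1+6 = 7
  0+5 = 5
  4+1 = 5
  5+3 = 0 carry 1
  1+0+1 = 2

0o2055776362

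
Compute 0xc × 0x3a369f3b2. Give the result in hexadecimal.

0x2ba8f76c58

Multiply each base-16 digit by 12, carrying:
  2×12 = 24 → write 8 carry 1
  b×12+1 = 133 → write 5 carry 8
  3×12+8 = 44 → write c carry 2
  f×12+2 = 182 → write 6 carry 11
  9×12+11 = 119 → write 7 carry 7
  6×12+7 = 79 → write f carry 4
  3×12+4 = 40 → write 8 carry 2
  a×12+2 = 122 → write a carry 7
  3×12+7 = 43 → write b carry 2
  remaining carry: 2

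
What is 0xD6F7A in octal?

0o3267572

Expand each hex digit to 4 bits: D=1101 6=0110 F=1111 7=0111 A=1010.
Group the bits in threes: 011 010 110 111 101 111 010 → 3267572.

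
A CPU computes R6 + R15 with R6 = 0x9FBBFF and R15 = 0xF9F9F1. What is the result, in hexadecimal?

0x199B5F0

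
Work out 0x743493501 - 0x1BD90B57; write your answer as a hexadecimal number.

0x7277029AA

Subtract column by column in base 16:
  1-7 → A (borrow)
  0-5-1 → A (borrow)
  5-B-1 → 9 (borrow)
  3-0-1 → 2
  9-9 → 0
  4-D → 7 (borrow)
  3-B-1 → 7 (borrow)
  4-1-1 → 2
  7-0 → 7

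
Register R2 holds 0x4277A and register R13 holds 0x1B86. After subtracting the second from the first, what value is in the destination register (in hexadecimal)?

Subtract column by column in base 16:
  A-6 → 4
  7-8 → F (borrow)
  7-B-1 → B (borrow)
  2-1-1 → 0
  4-0 → 4

0x40BF4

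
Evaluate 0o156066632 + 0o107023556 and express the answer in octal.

0o265112410

Add column by column in base 8, right to left:
  2+6 = 0 carry 1
  3+5+1 = 1 carry 1
  6+5+1 = 4 carry 1
  6+3+1 = 2 carry 1
  6+2+1 = 1 carry 1
  0+0+1 = 1
  6+7 = 5 carry 1
  5+0+1 = 6
  1+1 = 2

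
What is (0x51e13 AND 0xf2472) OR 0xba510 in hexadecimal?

0x51e13 AND 0xf2472 = 0x50412.
Then OR with 0xba510.

0xfa512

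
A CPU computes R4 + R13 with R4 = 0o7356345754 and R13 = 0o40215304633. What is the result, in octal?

Add column by column in base 8, right to left:
  4+3 = 7
  5+3 = 0 carry 1
  7+6+1 = 6 carry 1
  5+4+1 = 2 carry 1
  4+0+1 = 5
  3+3 = 6
  6+5 = 3 carry 1
  5+1+1 = 7
  3+2 = 5
  7+0 = 7
  0+4 = 4

0o47573652607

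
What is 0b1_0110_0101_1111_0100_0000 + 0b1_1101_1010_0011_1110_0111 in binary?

0b1101000000001100100111

Add column by column in base 2, right to left:
  0+1 = 1
  0+1 = 1
  0+1 = 1
  0+0 = 0
  0+0 = 0
  0+1 = 1
  1+1 = 0 carry 1
  0+1+1 = 0 carry 1
  1+1+1 = 1 carry 1
  1+1+1 = 1 carry 1
  1+0+1 = 0 carry 1
  1+0+1 = 0 carry 1
  1+0+1 = 0 carry 1
  0+1+1 = 0 carry 1
  1+0+1 = 0 carry 1
  0+1+1 = 0 carry 1
  0+1+1 = 0 carry 1
  1+0+1 = 0 carry 1
  1+1+1 = 1 carry 1
  0+1+1 = 0 carry 1
  1+1+1 = 1 carry 1
  final carry 1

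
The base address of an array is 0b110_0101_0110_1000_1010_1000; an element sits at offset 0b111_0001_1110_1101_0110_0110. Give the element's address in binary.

0b110101110101011000001110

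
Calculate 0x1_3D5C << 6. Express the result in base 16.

0x4F5700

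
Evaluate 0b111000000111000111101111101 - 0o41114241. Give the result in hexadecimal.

0b111000000111000111101111101 = 0x7038F7D in hexadecimal.
0o41114241 = 0x8498A1 in hexadecimal.
Subtract column by column in base 16:
  D-1 → C
  7-A → D (borrow)
  F-8-1 → 6
  8-9 → F (borrow)
  3-4-1 → E (borrow)
  0-8-1 → 7 (borrow)
  7-0-1 → 6

0x67EF6DC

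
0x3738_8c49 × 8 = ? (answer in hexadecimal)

Multiply each base-16 digit by 8, carrying:
  9×8 = 72 → write 8 carry 4
  4×8+4 = 36 → write 4 carry 2
  c×8+2 = 98 → write 2 carry 6
  8×8+6 = 70 → write 6 carry 4
  8×8+4 = 68 → write 4 carry 4
  3×8+4 = 28 → write c carry 1
  7×8+1 = 57 → write 9 carry 3
  3×8+3 = 27 → write b carry 1
  remaining carry: 1

0x1b9c46248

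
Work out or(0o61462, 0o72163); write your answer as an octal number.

0o73563

OR each oct digit independently (no carries):
  6|7=7, 1|2=3, 4|1=5, 6|6=6, 2|3=3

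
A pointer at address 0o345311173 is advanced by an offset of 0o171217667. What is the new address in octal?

Add column by column in base 8, right to left:
  3+7 = 2 carry 1
  7+6+1 = 6 carry 1
  1+6+1 = 0 carry 1
  1+7+1 = 1 carry 1
  1+1+1 = 3
  3+2 = 5
  5+1 = 6
  4+7 = 3 carry 1
  3+1+1 = 5

0o536531062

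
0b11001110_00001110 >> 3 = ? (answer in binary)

Right shift by 3: drop the 3 least-significant bits.

0b1100111000001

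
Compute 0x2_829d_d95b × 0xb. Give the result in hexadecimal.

0x1b9cc856e9

Multiply each base-16 digit by 11, carrying:
  b×11 = 121 → write 9 carry 7
  5×11+7 = 62 → write e carry 3
  9×11+3 = 102 → write 6 carry 6
  d×11+6 = 149 → write 5 carry 9
  d×11+9 = 152 → write 8 carry 9
  9×11+9 = 108 → write c carry 6
  2×11+6 = 28 → write c carry 1
  8×11+1 = 89 → write 9 carry 5
  2×11+5 = 27 → write b carry 1
  remaining carry: 1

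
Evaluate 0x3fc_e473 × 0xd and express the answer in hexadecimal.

Multiply each base-16 digit by 13, carrying:
  3×13 = 39 → write 7 carry 2
  7×13+2 = 93 → write d carry 5
  4×13+5 = 57 → write 9 carry 3
  e×13+3 = 185 → write 9 carry 11
  c×13+11 = 167 → write 7 carry 10
  f×13+10 = 205 → write d carry 12
  3×13+12 = 51 → write 3 carry 3
  remaining carry: 3

0x33d799d7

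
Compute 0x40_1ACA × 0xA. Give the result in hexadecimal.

0x2810BE4

Multiply each base-16 digit by 10, carrying:
  A×10 = 100 → write 4 carry 6
  C×10+6 = 126 → write E carry 7
  A×10+7 = 107 → write B carry 6
  1×10+6 = 16 → write 0 carry 1
  0×10+1 = 1 → write 1
  4×10 = 40 → write 8 carry 2
  remaining carry: 2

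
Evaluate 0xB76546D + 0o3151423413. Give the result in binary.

0b100101000111000111101101111000

0xB76546D = 0b1011011101100101010001101101 in binary.
0o3151423413 = 0b11001101001100010011100001011 in binary.
Add column by column in base 2, right to left:
  1+1 = 0 carry 1
  0+1+1 = 0 carry 1
  1+0+1 = 0 carry 1
  1+1+1 = 1 carry 1
  0+0+1 = 1
  1+0 = 1
  1+0 = 1
  0+0 = 0
  0+1 = 1
  0+1 = 1
  1+1 = 0 carry 1
  0+0+1 = 1
  1+0 = 1
  0+1 = 1
  1+0 = 1
  0+0 = 0
  0+0 = 0
  1+1 = 0 carry 1
  1+1+1 = 1 carry 1
  0+0+1 = 1
  1+0 = 1
  1+1 = 0 carry 1
  1+0+1 = 0 carry 1
  0+1+1 = 0 carry 1
  1+1+1 = 1 carry 1
  1+0+1 = 0 carry 1
  0+0+1 = 1
  1+1 = 0 carry 1
  0+1+1 = 0 carry 1
  final carry 1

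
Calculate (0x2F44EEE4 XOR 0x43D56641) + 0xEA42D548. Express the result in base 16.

0x156D45DED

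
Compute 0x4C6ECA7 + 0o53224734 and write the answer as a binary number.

0b101011101000001011010000011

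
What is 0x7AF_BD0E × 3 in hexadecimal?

Multiply each base-16 digit by 3, carrying:
  E×3 = 42 → write A carry 2
  0×3+2 = 2 → write 2
  D×3 = 39 → write 7 carry 2
  B×3+2 = 35 → write 3 carry 2
  F×3+2 = 47 → write F carry 2
  A×3+2 = 32 → write 0 carry 2
  7×3+2 = 23 → write 7 carry 1
  remaining carry: 1

0x170F372A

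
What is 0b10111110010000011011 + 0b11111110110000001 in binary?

0b11011110000110011100

Add column by column in base 2, right to left:
  1+1 = 0 carry 1
  1+0+1 = 0 carry 1
  0+0+1 = 1
  1+0 = 1
  1+0 = 1
  0+0 = 0
  0+0 = 0
  0+1 = 1
  0+1 = 1
  0+0 = 0
  1+1 = 0 carry 1
  0+1+1 = 0 carry 1
  0+1+1 = 0 carry 1
  1+1+1 = 1 carry 1
  1+1+1 = 1 carry 1
  1+1+1 = 1 carry 1
  1+1+1 = 1 carry 1
  1+0+1 = 0 carry 1
  0+0+1 = 1
  1+0 = 1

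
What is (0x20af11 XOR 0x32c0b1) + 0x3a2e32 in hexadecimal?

0x4c9dd2

First 0x20af11 XOR 0x32c0b1 = 0x126fa0.
Add column by column in base 16, right to left:
  0+2 = 2
  a+3 = d
  f+e = d carry 1
  6+2+1 = 9
  2+a = c
  1+3 = 4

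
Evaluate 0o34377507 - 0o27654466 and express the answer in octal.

Subtract column by column in base 8:
  7-6 → 1
  0-6 → 2 (borrow)
  5-4-1 → 0
  7-4 → 3
  7-5 → 2
  3-6 → 5 (borrow)
  4-7-1 → 4 (borrow)
  3-2-1 → 0

0o4523021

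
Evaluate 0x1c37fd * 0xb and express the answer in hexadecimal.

Multiply each base-16 digit by 11, carrying:
  d×11 = 143 → write f carry 8
  f×11+8 = 173 → write d carry 10
  7×11+10 = 87 → write 7 carry 5
  3×11+5 = 38 → write 6 carry 2
  c×11+2 = 134 → write 6 carry 8
  1×11+8 = 19 → write 3 carry 1
  remaining carry: 1

0x13667df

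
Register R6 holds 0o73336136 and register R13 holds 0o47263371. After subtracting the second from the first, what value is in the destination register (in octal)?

0o24052545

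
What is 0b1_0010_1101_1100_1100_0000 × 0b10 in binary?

Multiply each base-2 digit by 2, carrying:
  0×2 = 0 → write 0
  0×2 = 0 → write 0
  0×2 = 0 → write 0
  0×2 = 0 → write 0
  0×2 = 0 → write 0
  0×2 = 0 → write 0
  1×2 = 2 → write 0 carry 1
  1×2+1 = 3 → write 1 carry 1
  0×2+1 = 1 → write 1
  0×2 = 0 → write 0
  1×2 = 2 → write 0 carry 1
  1×2+1 = 3 → write 1 carry 1
  1×2+1 = 3 → write 1 carry 1
  0×2+1 = 1 → write 1
  1×2 = 2 → write 0 carry 1
  1×2+1 = 3 → write 1 carry 1
  0×2+1 = 1 → write 1
  1×2 = 2 → write 0 carry 1
  0×2+1 = 1 → write 1
  0×2 = 0 → write 0
  1×2 = 2 → write 0 carry 1
  remaining carry: 1

0b1001011011100110000000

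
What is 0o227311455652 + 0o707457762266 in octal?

0o1136771440140

Add column by column in base 8, right to left:
  2+6 = 0 carry 1
  5+6+1 = 4 carry 1
  6+2+1 = 1 carry 1
  5+2+1 = 0 carry 1
  5+6+1 = 4 carry 1
  4+7+1 = 4 carry 1
  1+7+1 = 1 carry 1
  1+5+1 = 7
  3+4 = 7
  7+7 = 6 carry 1
  2+0+1 = 3
  2+7 = 1 carry 1
  final carry 1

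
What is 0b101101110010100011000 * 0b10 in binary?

Multiply each base-2 digit by 2, carrying:
  0×2 = 0 → write 0
  0×2 = 0 → write 0
  0×2 = 0 → write 0
  1×2 = 2 → write 0 carry 1
  1×2+1 = 3 → write 1 carry 1
  0×2+1 = 1 → write 1
  0×2 = 0 → write 0
  0×2 = 0 → write 0
  1×2 = 2 → write 0 carry 1
  0×2+1 = 1 → write 1
  1×2 = 2 → write 0 carry 1
  0×2+1 = 1 → write 1
  0×2 = 0 → write 0
  1×2 = 2 → write 0 carry 1
  1×2+1 = 3 → write 1 carry 1
  1×2+1 = 3 → write 1 carry 1
  0×2+1 = 1 → write 1
  1×2 = 2 → write 0 carry 1
  1×2+1 = 3 → write 1 carry 1
  0×2+1 = 1 → write 1
  1×2 = 2 → write 0 carry 1
  remaining carry: 1

0b1011011100101000110000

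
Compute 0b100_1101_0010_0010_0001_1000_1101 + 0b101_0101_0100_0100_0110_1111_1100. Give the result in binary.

Add column by column in base 2, right to left:
  1+0 = 1
  0+0 = 0
  1+1 = 0 carry 1
  1+1+1 = 1 carry 1
  0+1+1 = 0 carry 1
  0+1+1 = 0 carry 1
  0+1+1 = 0 carry 1
  1+1+1 = 1 carry 1
  1+0+1 = 0 carry 1
  0+1+1 = 0 carry 1
  0+1+1 = 0 carry 1
  0+0+1 = 1
  0+0 = 0
  1+0 = 1
  0+1 = 1
  0+0 = 0
  0+0 = 0
  1+0 = 1
  0+1 = 1
  0+0 = 0
  1+1 = 0 carry 1
  0+0+1 = 1
  1+1 = 0 carry 1
  1+0+1 = 0 carry 1
  0+1+1 = 0 carry 1
  0+0+1 = 1
  1+1 = 0 carry 1
  final carry 1

0b1010001001100110100010001001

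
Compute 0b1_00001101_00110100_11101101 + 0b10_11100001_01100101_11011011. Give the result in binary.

0b11111011101001101011001000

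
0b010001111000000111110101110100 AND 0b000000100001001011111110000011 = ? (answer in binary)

AND bit by bit (1 only where both bits are 1):
  010001111000000111110101110100
& 000000100001001011111110000011
= 000000100000000011110100000000

0b000000100000000011110100000000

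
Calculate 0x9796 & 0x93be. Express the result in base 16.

AND each hex digit independently (no carries):
  9&9=9, 7&3=3, 9&b=9, 6&e=6

0x9396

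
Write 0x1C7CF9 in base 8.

Expand each hex digit to 4 bits: 1=0001 C=1100 7=0111 C=1100 F=1111 9=1001.
Group the bits in threes: 111 000 111 110 011 111 001 → 7076371.

0o7076371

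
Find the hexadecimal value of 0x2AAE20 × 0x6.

Multiply each base-16 digit by 6, carrying:
  0×6 = 0 → write 0
  2×6 = 12 → write C
  E×6 = 84 → write 4 carry 5
  A×6+5 = 65 → write 1 carry 4
  A×6+4 = 64 → write 0 carry 4
  2×6+4 = 16 → write 0 carry 1
  remaining carry: 1

0x10014C0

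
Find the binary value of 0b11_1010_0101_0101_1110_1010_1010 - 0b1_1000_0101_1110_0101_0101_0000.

Subtract column by column in base 2:
  0-0 → 0
  1-0 → 1
  0-0 → 0
  1-0 → 1
  0-1 → 1 (borrow)
  1-0-1 → 0
  0-1 → 1 (borrow)
  1-0-1 → 0
  0-1 → 1 (borrow)
  1-0-1 → 0
  1-1 → 0
  1-0 → 1
  1-0 → 1
  0-1 → 1 (borrow)
  1-1-1 → 1 (borrow)
  0-1-1 → 0 (borrow)
  1-1-1 → 1 (borrow)
  0-0-1 → 1 (borrow)
  1-1-1 → 1 (borrow)
  0-0-1 → 1 (borrow)
  0-0-1 → 1 (borrow)
  1-0-1 → 0
  0-0 → 0
  1-1 → 0
  1-1 → 0
  1-0 → 1

0b10000111110111100101011010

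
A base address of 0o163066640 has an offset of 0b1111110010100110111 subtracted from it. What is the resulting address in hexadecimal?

0o163066640 = 0x1CC6DA0 in hexadecimal.
0b1111110010100110111 = 0x7E537 in hexadecimal.
Subtract column by column in base 16:
  0-7 → 9 (borrow)
  A-3-1 → 6
  D-5 → 8
  6-E → 8 (borrow)
  C-7-1 → 4
  C-0 → C
  1-0 → 1

0x1C48869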